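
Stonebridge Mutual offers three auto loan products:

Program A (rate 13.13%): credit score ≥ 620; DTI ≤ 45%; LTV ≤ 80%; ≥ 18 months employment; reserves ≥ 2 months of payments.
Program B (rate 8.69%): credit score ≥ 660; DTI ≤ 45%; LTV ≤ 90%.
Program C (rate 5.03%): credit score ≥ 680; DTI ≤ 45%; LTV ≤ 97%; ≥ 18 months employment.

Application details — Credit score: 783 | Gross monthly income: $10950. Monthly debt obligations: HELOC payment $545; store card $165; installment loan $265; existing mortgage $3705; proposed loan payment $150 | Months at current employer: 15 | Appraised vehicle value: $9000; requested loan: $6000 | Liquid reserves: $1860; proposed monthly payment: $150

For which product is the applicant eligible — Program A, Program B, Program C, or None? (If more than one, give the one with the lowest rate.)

Program B

Total debts = (545 + 165 + 265 + 3,705 + 150) = 4,830; DTI = 4,830/10,950 = 44.1%.
LTV = 6,000/9,000 = 66.7%.
Reserves = 1,860/150 = 12.4 months.
Program A: score 783 ≥ 620; DTI 44.1% ≤ 45%; LTV 66.7% ≤ 80%; employment 15 < 18 mo; reserves 12.4 ≥ 2 mo → does not qualify.
Program B: score 783 ≥ 660; DTI 44.1% ≤ 45%; LTV 66.7% ≤ 90% → qualifies.
Program C: score 783 ≥ 680; DTI 44.1% ≤ 45%; LTV 66.7% ≤ 97%; employment 15 < 18 mo → does not qualify.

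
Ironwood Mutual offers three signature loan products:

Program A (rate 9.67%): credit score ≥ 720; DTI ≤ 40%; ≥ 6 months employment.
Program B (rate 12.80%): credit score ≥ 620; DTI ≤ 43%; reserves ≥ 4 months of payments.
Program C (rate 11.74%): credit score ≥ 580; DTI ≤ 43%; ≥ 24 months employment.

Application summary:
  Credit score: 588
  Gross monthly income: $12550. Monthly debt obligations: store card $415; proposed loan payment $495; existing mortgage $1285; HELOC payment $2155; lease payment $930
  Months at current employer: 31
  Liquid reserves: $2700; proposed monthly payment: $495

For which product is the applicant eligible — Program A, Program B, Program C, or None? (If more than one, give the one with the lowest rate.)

Total debts = (415 + 495 + 1,285 + 2,155 + 930) = 5,280; DTI = 5,280/12,550 = 42.1%.
Reserves = 2,700/495 = 5.5 months.
Program A: score 588 < 720; DTI 42.1% > 40%; employment 31 ≥ 6 mo → does not qualify.
Program B: score 588 < 620; DTI 42.1% ≤ 43%; reserves 5.5 ≥ 4 mo → does not qualify.
Program C: score 588 ≥ 580; DTI 42.1% ≤ 43%; employment 31 ≥ 24 mo → qualifies.

Program C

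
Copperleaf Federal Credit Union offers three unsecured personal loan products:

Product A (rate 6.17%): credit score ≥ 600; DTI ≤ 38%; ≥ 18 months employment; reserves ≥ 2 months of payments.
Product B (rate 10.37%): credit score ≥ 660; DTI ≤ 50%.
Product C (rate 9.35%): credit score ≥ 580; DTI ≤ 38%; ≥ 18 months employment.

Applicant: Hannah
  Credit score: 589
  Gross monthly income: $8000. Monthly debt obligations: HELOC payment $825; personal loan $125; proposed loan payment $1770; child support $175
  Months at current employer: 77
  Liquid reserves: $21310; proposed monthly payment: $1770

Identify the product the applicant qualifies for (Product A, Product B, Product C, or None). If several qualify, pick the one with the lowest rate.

Product C

Total debts = (825 + 125 + 1,770 + 175) = 2,895; DTI = 2,895/8,000 = 36.2%.
Reserves = 21,310/1,770 = 12.0 months.
Product A: score 589 < 600; DTI 36.2% ≤ 38%; employment 77 ≥ 18 mo; reserves 12.0 ≥ 2 mo → does not qualify.
Product B: score 589 < 660; DTI 36.2% ≤ 50% → does not qualify.
Product C: score 589 ≥ 580; DTI 36.2% ≤ 38%; employment 77 ≥ 18 mo → qualifies.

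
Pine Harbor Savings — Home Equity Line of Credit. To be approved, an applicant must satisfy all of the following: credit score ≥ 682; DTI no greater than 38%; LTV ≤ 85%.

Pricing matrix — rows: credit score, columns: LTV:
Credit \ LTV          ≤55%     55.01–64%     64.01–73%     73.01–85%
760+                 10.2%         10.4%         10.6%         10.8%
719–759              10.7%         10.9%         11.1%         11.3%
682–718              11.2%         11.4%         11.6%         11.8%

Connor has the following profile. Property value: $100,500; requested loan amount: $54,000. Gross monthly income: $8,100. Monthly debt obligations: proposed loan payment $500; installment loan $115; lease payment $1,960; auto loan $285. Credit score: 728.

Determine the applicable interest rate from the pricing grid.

10.7%

Credit score 728 ≥ 682; Total monthly debts = (500 + 115 + 1,960 + 285) = 2,860. Debt-to-income = 2,860/8,100 = 35.3% — meets 38% limit
LTV: 54,000 ÷ 100,500 = 53.7%, within 85% cap
Credit 728 → row 719–759; LTV 53.7% → column ≤55%. Grid cell → 10.7%.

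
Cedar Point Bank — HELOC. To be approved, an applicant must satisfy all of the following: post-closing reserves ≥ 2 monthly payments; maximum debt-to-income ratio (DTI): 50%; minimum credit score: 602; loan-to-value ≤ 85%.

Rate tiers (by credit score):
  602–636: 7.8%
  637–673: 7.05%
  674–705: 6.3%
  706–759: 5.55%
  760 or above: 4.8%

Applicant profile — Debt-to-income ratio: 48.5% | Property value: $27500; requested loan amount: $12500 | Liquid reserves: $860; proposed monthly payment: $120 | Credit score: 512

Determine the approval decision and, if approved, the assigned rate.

Credit score 512 < 602 (below minimum)
LTV = 12,500/27,500 = 45.5% ≤ 85%
DTI 48.5% is within the 50% limit
Liquid reserves cover 860/120 = 7.2 months — ≥ 2 required
Not all requirements met → denied.

Denied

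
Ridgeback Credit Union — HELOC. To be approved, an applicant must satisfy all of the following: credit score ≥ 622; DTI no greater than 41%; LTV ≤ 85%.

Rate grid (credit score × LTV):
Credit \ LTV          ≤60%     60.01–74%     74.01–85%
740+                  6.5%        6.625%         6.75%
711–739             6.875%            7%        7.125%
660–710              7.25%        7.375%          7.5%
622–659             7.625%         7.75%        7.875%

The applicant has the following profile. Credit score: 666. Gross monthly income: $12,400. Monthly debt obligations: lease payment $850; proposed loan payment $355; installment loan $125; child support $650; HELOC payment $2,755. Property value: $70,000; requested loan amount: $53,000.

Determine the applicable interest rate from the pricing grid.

7.5%

Credit score 666 ≥ 622; Total monthly debts = (850 + 355 + 125 + 650 + 2,755) = 4,735. Debt-to-income = 4,735/12,400 = 38.2% — meets 41% limit
LTV: 53,000 ÷ 70,000 = 75.7%, within 85% cap
Row: 666 falls in 660–710. Column: 75.7% falls in 74.01–85%. Rate = 7.5%.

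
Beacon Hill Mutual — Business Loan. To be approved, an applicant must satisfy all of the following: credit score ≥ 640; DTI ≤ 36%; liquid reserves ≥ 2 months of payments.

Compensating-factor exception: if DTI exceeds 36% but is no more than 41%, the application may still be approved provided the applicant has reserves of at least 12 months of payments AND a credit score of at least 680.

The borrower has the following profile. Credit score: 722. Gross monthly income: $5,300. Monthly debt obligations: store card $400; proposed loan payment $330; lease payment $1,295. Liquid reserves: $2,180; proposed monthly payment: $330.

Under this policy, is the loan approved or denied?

Denied

Credit score 722 ≥ 640 (meets base)
Total debts = (400 + 330 + 1,295) = 2,025. DTI = 2,025/5,300 = 38.2% > 36% — standard DTI limit exceeded.
Reserves = 2,180/330 = 6.6 months ≥ 2
DTI 38.2% is within the 36%–41% exception band; checking compensating factors.
Reserves 6.6 < 12 months; credit score 722 ≥ 680.
Compensating-factor requirement not fully met.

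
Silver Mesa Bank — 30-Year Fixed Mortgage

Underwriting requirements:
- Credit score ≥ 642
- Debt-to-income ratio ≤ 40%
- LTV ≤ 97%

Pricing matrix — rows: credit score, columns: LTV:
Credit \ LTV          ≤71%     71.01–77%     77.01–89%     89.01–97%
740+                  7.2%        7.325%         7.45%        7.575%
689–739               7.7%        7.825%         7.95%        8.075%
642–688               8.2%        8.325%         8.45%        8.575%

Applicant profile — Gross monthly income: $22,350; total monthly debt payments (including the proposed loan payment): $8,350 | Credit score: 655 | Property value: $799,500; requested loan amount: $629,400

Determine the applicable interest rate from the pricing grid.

Credit score 655 ≥ 642; DTI = 8,350/22,350 = 37.4% ≤ 40%
Loan-to-value = 629,400/799,500 = 78.7% — pass (97% max)
Credit 655 → row 642–688; LTV 78.7% → column 77.01–89%. Grid cell → 8.45%.

8.45%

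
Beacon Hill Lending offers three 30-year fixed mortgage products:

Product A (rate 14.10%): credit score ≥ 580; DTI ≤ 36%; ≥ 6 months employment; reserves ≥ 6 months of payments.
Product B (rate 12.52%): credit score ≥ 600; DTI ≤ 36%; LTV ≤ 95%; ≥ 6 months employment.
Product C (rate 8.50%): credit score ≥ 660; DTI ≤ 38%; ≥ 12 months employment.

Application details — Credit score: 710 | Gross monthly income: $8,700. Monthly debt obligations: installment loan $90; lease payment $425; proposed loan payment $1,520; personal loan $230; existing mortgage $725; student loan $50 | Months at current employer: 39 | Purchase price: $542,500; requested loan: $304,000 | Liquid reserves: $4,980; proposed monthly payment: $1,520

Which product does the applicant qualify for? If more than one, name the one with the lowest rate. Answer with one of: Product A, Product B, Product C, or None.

Total debts = (90 + 425 + 1,520 + 230 + 725 + 50) = 3,040; DTI = 3,040/8,700 = 34.9%.
LTV = 304,000/542,500 = 56%.
Reserves = 4,980/1,520 = 3.3 months.
Product A: score 710 ≥ 580; DTI 34.9% ≤ 36%; employment 39 ≥ 6 mo; reserves 3.3 < 6 mo → does not qualify.
Product B: score 710 ≥ 600; DTI 34.9% ≤ 36%; LTV 56% ≤ 95%; employment 39 ≥ 6 mo → qualifies.
Product C: score 710 ≥ 660; DTI 34.9% ≤ 38%; employment 39 ≥ 12 mo → qualifies.
Qualifying: Product B, Product C. Lowest rate is 8.50% → Product C.

Product C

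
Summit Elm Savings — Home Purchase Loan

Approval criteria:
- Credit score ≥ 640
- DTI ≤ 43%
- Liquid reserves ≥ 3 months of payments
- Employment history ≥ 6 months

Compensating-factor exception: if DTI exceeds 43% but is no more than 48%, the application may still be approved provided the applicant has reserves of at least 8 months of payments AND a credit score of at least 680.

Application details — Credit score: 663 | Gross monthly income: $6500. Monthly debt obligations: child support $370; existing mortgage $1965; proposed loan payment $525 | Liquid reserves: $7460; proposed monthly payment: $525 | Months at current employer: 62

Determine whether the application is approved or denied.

Credit score 663 ≥ 640 (meets base)
Total debts = (370 + 1,965 + 525) = 2,860. DTI = 2,860/6,500 = 44% > 43% — standard DTI limit exceeded.
Reserves = 7,460/525 = 14.2 months ≥ 3
Employment 62 ≥ 6 months
DTI 44% is within the 43%–48% exception band; checking compensating factors.
Override check — reserves: 14.2 mo (ok); score: 663 (below 680).
Compensating-factor requirement not fully met.

Denied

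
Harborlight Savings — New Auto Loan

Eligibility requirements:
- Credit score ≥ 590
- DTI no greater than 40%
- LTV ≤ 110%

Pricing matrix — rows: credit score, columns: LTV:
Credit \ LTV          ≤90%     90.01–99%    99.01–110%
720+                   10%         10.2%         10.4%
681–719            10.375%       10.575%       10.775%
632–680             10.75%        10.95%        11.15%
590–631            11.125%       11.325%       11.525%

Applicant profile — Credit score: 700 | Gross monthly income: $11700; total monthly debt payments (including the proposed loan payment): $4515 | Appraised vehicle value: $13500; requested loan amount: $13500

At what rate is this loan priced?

Credit score 700 ≥ 590; Debt-to-income = 4,515/11,700 = 38.6% — meets 40% limit
Loan-to-value = 13,500/13,500 = 100% — pass (110% max)
Score 700 is in the 681–719 band; LTV 100% is in the 99.01–110% band → 10.775%.

10.775%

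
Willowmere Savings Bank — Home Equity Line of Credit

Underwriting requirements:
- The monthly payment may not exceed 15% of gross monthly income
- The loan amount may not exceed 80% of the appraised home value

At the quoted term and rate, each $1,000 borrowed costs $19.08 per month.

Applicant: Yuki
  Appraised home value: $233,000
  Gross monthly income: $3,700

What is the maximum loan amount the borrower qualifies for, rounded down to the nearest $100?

$29,000

Payment cap: 15% × $3,700 = $555/month.
At $19.08 per $1,000, that supports 555/19.08 × 1,000 ≈ $29,088 → $29,000.
LTV cap: 80% × $233,000 = $186,400 → $186,400.
Binding constraint: payment-to-income.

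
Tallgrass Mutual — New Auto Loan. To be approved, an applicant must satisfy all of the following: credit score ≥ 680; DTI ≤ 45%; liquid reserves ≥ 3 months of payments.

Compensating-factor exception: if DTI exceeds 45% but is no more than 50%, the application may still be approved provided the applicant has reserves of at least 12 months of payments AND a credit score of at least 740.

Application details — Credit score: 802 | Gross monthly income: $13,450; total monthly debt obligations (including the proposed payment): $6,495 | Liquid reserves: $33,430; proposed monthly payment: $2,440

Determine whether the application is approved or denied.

Approved

Credit score 802 ≥ 680 (meets base)
DTI = 6,495/13,450 = 48.3% > 45% — standard DTI limit exceeded.
Liquid reserves cover 33,430/2,440 = 13.7 months — ≥ 3 required
48.3% falls in the override range (45%–50%), so the compensating-factor test applies.
Reserves 13.7 ≥ 12 months; credit score 802 ≥ 740.
Both compensating conditions met → exception applies.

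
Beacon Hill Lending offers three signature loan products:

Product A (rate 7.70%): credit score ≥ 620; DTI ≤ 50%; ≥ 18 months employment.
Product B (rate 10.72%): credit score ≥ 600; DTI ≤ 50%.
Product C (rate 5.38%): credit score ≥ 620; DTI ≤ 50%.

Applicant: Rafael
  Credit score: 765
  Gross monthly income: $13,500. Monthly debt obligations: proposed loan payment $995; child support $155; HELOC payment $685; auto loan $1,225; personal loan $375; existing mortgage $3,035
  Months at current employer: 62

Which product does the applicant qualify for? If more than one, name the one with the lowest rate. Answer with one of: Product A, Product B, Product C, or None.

Product C

Total debts = (995 + 155 + 685 + 1,225 + 375 + 3,035) = 6,470; DTI = 6,470/13,500 = 47.9%.
Product A: score 765 ≥ 620; DTI 47.9% ≤ 50%; employment 62 ≥ 18 mo → qualifies.
Product B: score 765 ≥ 600; DTI 47.9% ≤ 50% → qualifies.
Product C: score 765 ≥ 620; DTI 47.9% ≤ 50% → qualifies.
Qualifying: Product A, Product B, Product C. Lowest rate is 5.38% → Product C.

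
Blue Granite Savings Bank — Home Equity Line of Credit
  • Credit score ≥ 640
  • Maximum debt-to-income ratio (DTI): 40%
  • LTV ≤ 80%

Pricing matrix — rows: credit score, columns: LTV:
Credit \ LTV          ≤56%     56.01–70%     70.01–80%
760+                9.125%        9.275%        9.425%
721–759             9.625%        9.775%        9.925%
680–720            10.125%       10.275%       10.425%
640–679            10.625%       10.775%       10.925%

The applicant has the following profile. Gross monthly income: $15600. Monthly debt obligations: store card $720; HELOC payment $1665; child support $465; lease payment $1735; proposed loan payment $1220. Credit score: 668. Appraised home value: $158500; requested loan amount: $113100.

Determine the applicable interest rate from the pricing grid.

Credit score 668 ≥ 640; Total monthly debts = (720 + 1,665 + 465 + 1,735 + 1,220) = 5,805. Debt-to-income = 5,805/15,600 = 37.2% — meets 40% limit
Loan-to-value = 113,100/158,500 = 71.4% — pass (80% max)
Row: 668 falls in 640–679. Column: 71.4% falls in 70.01–80%. Rate = 10.925%.

10.925%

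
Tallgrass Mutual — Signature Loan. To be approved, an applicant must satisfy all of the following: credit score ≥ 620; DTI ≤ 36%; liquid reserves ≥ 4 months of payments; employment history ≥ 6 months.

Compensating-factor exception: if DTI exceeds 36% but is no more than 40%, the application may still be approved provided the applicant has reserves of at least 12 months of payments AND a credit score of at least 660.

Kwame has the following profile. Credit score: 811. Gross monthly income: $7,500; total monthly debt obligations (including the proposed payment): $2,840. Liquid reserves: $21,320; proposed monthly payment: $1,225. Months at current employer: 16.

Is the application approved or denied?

Credit score 811 ≥ 620 (meets base)
DTI: 2,840 ÷ 7,500 = 37.9%, over the 36% base limit.
Liquid reserves cover 21,320/1,225 = 17.4 months — ≥ 4 required
Employment 16 ≥ 6 months
DTI 37.9% is within the 36%–40% exception band; checking compensating factors.
Reserves 17.4 ≥ 12 months; credit score 811 ≥ 660.
Both compensating conditions met → exception applies.

Approved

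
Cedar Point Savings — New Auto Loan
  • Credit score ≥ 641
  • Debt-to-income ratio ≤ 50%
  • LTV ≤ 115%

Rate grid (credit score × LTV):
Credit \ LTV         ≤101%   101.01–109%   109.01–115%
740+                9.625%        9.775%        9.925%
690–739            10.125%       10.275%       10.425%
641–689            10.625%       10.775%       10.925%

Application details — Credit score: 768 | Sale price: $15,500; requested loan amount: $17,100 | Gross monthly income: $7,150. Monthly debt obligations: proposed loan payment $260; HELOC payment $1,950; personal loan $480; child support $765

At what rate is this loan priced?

Credit score 768 ≥ 641; Total monthly debts = (260 + 1,950 + 480 + 765) = 3,455. Debt-to-income = 3,455/7,150 = 48.3% — meets 50% limit
LTV: 17,100 ÷ 15,500 = 110.3%, within 115% cap
Credit 768 → row 740+; LTV 110.3% → column 109.01–115%. Grid cell → 9.925%.

9.925%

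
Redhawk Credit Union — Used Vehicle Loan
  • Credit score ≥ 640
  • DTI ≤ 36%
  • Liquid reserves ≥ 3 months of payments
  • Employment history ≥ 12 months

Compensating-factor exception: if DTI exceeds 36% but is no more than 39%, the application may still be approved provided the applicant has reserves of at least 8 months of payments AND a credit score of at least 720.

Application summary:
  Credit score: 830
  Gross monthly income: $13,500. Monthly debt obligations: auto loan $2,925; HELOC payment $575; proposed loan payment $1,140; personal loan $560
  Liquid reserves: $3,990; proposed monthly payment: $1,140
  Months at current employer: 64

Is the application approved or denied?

Credit score 830 ≥ 640 (meets base)
Total debts = (2,925 + 575 + 1,140 + 560) = 5,200. DTI: 5,200 ÷ 13,500 = 38.5%, over the 36% base limit.
Liquid reserves cover 3,990/1,140 = 3.5 months — ≥ 3 required
Employment 64 ≥ 12 months
DTI 38.5% is within the 36%–39% exception band; checking compensating factors.
Reserves 3.5 < 8 months; credit score 830 ≥ 720.
Override conditions not both satisfied; exception does not apply.

Denied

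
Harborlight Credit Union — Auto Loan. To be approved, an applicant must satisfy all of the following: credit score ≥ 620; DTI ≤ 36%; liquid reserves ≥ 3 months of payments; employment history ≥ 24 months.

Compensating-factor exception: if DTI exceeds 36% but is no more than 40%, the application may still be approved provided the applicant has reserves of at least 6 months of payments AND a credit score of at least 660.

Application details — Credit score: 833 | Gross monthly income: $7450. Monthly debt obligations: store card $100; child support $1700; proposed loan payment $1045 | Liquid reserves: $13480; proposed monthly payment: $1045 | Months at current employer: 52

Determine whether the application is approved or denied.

Approved

Credit score 833 ≥ 620 (meets base)
Total debts = (100 + 1,700 + 1,045) = 2,845. DTI: 2,845 ÷ 7,450 = 38.2%, over the 36% base limit.
Liquid reserves cover 13,480/1,045 = 12.9 months — ≥ 3 required
Employment 52 ≥ 24 months
38.2% falls in the override range (36%–40%), so the compensating-factor test applies.
Override check — reserves: 12.9 mo (ok); score: 833 (ok).
Both override conditions satisfied; DTI exception granted.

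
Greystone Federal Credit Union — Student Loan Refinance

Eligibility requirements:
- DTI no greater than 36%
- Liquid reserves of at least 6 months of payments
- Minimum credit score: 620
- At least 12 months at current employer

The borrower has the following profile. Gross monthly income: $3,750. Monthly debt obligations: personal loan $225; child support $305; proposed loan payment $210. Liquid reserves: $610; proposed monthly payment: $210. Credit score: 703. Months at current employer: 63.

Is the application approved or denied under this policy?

Denied

Total monthly debts = (225 + 305 + 210) = 740. DTI = 740/3,750 = 19.7% ≤ 36%
Reserves: 610 ÷ 210 = 2.9 months (below 6-month minimum)
Credit score 703 ≥ 620 (meets)
Employment 63 ≥ 12 months
Fails on reserves.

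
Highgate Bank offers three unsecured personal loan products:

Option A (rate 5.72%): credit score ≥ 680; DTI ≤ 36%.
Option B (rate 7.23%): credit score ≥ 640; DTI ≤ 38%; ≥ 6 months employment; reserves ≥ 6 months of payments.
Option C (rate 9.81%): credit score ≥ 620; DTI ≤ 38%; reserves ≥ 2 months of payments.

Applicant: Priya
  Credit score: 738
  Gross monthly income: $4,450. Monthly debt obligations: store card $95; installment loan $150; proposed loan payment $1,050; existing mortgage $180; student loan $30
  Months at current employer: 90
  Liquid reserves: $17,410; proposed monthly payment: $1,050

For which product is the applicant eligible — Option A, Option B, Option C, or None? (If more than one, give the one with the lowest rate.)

Option A

Total debts = (95 + 150 + 1,050 + 180 + 30) = 1,505; DTI = 1,505/4,450 = 33.8%.
Reserves = 17,410/1,050 = 16.6 months.
Option A: score 738 ≥ 680; DTI 33.8% ≤ 36% → qualifies.
Option B: score 738 ≥ 640; DTI 33.8% ≤ 38%; employment 90 ≥ 6 mo; reserves 16.6 ≥ 6 mo → qualifies.
Option C: score 738 ≥ 620; DTI 33.8% ≤ 38%; reserves 16.6 ≥ 2 mo → qualifies.
Qualifying: Option A, Option B, Option C. Lowest rate is 5.72% → Option A.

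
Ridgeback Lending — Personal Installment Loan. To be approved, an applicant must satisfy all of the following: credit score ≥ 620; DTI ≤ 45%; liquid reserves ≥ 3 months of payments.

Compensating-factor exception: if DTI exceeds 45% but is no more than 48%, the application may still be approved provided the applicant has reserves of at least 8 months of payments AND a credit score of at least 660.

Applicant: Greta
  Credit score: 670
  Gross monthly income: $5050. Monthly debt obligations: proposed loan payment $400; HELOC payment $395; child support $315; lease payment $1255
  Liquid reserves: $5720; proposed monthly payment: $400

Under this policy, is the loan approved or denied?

Approved

Credit score 670 ≥ 620 (meets base)
Total debts = (400 + 395 + 315 + 1,255) = 2,365. DTI: 2,365 ÷ 5,050 = 46.8%, over the 45% base limit.
Reserves: 5,720 ÷ 400 = 14.3 months (meets 3-month minimum)
46.8% falls in the override range (45%–48%), so the compensating-factor test applies.
Reserves 14.3 ≥ 8 months; credit score 670 ≥ 660.
Both override conditions satisfied; DTI exception granted.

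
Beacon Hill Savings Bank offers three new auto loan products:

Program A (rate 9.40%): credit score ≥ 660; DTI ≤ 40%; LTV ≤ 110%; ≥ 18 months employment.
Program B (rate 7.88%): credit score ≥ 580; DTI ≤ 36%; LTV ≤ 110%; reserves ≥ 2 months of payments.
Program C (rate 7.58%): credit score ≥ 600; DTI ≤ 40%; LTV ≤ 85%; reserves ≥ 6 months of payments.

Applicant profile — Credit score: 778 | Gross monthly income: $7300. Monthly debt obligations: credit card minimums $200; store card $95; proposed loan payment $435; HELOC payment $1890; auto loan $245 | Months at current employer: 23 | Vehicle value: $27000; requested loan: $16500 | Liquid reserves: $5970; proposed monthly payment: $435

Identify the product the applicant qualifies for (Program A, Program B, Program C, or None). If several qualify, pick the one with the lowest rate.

Program C

Total debts = (200 + 95 + 435 + 1,890 + 245) = 2,865; DTI = 2,865/7,300 = 39.2%.
LTV = 16,500/27,000 = 61.1%.
Reserves = 5,970/435 = 13.7 months.
Program A: score 778 ≥ 660; DTI 39.2% ≤ 40%; LTV 61.1% ≤ 110%; employment 23 ≥ 18 mo → qualifies.
Program B: score 778 ≥ 580; DTI 39.2% > 36%; LTV 61.1% ≤ 110%; reserves 13.7 ≥ 2 mo → does not qualify.
Program C: score 778 ≥ 600; DTI 39.2% ≤ 40%; LTV 61.1% ≤ 85%; reserves 13.7 ≥ 6 mo → qualifies.
Qualifying: Program A, Program C. Lowest rate is 7.58% → Program C.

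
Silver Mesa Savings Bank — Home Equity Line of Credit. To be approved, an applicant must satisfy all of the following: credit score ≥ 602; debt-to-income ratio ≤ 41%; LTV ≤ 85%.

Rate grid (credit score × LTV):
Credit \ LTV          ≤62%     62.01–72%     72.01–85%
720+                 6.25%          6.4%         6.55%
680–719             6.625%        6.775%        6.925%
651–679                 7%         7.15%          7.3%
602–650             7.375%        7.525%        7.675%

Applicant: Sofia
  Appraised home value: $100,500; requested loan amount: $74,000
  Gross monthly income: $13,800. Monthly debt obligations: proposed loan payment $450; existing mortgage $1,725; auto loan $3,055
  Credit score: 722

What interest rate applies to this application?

6.55%

Credit score 722 ≥ 602; Total monthly debts = (450 + 1,725 + 3,055) = 5,230. DTI = 5,230/13,800 = 37.9% ≤ 41%
LTV: 74,000 ÷ 100,500 = 73.6%, within 85% cap
Row: 722 falls in 720+. Column: 73.6% falls in 72.01–85%. Rate = 6.55%.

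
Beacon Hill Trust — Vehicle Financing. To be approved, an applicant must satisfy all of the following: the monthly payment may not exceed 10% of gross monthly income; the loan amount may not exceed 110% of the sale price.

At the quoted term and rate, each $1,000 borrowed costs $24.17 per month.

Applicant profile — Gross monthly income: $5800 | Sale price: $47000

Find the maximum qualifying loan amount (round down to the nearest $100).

Payment cap: 10% × $5,800 = $580/month.
At $24.17 per $1,000, that supports 580/24.17 × 1,000 ≈ $23,996 → $23,900.
LTV cap: 110% × $47,000 = $51,700 → $51,700.
Binding constraint: payment-to-income.

$23,900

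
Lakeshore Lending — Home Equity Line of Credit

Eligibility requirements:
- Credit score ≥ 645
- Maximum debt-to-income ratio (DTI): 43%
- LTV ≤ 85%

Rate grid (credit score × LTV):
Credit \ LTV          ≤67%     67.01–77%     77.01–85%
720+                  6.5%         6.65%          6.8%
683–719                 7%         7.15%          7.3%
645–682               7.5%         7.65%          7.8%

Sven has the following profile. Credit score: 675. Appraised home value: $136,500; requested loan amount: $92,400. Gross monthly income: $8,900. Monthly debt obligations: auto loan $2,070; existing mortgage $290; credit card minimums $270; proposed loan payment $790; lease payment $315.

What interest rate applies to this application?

Credit score 675 ≥ 645; Total monthly debts = (2,070 + 290 + 270 + 790 + 315) = 3,735. DTI: 3,735 ÷ 8,900 = 42%, within the 43% cap
LTV = 92,400/136,500 = 67.7% ≤ 85%
Row: 675 falls in 645–682. Column: 67.7% falls in 67.01–77%. Rate = 7.65%.

7.65%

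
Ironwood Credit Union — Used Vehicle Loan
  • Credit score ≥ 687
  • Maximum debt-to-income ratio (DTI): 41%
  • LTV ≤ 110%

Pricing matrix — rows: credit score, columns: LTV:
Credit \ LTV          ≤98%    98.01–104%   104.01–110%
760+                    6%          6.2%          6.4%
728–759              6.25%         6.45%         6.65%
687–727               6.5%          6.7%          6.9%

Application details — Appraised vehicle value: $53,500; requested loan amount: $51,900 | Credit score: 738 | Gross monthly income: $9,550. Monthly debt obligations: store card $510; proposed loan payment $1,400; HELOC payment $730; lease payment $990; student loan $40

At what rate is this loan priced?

6.25%

Credit score 738 ≥ 687; Total monthly debts = (510 + 1,400 + 730 + 990 + 40) = 3,670. Debt-to-income = 3,670/9,550 = 38.4% — meets 41% limit
LTV: 51,900 ÷ 53,500 = 97%, within 110% cap
Row: 738 falls in 728–759. Column: 97% falls in ≤98%. Rate = 6.25%.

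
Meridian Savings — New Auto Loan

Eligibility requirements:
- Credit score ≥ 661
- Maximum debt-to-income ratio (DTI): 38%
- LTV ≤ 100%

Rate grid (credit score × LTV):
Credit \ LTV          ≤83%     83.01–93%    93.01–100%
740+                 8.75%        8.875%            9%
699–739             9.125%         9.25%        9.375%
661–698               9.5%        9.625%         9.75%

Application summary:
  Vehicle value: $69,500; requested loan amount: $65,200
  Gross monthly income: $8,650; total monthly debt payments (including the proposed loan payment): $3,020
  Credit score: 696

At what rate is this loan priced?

9.75%

Credit score 696 ≥ 661; Debt-to-income = 3,020/8,650 = 34.9% — meets 38% limit
LTV = 65,200/69,500 = 93.8% ≤ 100%
Row: 696 falls in 661–698. Column: 93.8% falls in 93.01–100%. Rate = 9.75%.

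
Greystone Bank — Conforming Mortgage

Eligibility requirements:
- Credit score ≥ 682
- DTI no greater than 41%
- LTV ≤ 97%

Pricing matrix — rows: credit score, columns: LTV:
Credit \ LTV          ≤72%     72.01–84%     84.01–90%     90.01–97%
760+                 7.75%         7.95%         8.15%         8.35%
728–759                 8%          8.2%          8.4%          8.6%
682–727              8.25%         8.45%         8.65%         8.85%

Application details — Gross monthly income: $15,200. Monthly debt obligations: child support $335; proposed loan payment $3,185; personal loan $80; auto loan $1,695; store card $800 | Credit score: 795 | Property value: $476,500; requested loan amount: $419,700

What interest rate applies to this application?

8.15%

Credit score 795 ≥ 682; Total monthly debts = (335 + 3,185 + 80 + 1,695 + 800) = 6,095. DTI = 6,095/15,200 = 40.1% ≤ 41%
Loan-to-value = 419,700/476,500 = 88.1% — pass (97% max)
Score 795 is in the 760+ band; LTV 88.1% is in the 84.01–90% band → 8.15%.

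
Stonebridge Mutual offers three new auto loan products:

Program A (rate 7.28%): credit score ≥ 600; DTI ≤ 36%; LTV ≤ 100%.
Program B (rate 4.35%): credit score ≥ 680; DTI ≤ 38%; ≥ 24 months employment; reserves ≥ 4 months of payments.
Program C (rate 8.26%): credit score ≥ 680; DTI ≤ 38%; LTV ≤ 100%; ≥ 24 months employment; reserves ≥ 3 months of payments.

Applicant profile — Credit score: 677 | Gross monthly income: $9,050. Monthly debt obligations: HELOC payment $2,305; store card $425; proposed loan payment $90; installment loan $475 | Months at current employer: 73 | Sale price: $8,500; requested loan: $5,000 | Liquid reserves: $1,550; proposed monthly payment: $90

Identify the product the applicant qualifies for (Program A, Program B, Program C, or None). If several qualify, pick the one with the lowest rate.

None

Total debts = (2,305 + 425 + 90 + 475) = 3,295; DTI = 3,295/9,050 = 36.4%.
LTV = 5,000/8,500 = 58.8%.
Reserves = 1,550/90 = 17.2 months.
Program A: score 677 ≥ 600; DTI 36.4% > 36%; LTV 58.8% ≤ 100% → does not qualify.
Program B: score 677 < 680; DTI 36.4% ≤ 38%; employment 73 ≥ 24 mo; reserves 17.2 ≥ 4 mo → does not qualify.
Program C: score 677 < 680; DTI 36.4% ≤ 38%; LTV 58.8% ≤ 100%; employment 73 ≥ 24 mo; reserves 17.2 ≥ 3 mo → does not qualify.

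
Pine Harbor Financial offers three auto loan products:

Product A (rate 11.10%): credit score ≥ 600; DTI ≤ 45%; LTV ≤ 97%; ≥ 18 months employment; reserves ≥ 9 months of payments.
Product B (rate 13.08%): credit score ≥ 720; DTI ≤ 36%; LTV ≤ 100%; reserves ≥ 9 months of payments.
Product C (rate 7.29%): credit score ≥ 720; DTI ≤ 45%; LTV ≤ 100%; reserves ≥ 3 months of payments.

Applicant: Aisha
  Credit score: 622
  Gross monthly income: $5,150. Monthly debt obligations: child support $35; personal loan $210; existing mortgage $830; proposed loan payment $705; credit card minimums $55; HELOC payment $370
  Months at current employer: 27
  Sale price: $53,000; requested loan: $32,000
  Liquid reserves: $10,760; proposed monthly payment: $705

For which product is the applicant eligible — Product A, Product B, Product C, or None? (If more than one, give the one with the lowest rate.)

Product A

Total debts = (35 + 210 + 830 + 705 + 55 + 370) = 2,205; DTI = 2,205/5,150 = 42.8%.
LTV = 32,000/53,000 = 60.4%.
Reserves = 10,760/705 = 15.3 months.
Product A: score 622 ≥ 600; DTI 42.8% ≤ 45%; LTV 60.4% ≤ 97%; employment 27 ≥ 18 mo; reserves 15.3 ≥ 9 mo → qualifies.
Product B: score 622 < 720; DTI 42.8% > 36%; LTV 60.4% ≤ 100%; reserves 15.3 ≥ 9 mo → does not qualify.
Product C: score 622 < 720; DTI 42.8% ≤ 45%; LTV 60.4% ≤ 100%; reserves 15.3 ≥ 3 mo → does not qualify.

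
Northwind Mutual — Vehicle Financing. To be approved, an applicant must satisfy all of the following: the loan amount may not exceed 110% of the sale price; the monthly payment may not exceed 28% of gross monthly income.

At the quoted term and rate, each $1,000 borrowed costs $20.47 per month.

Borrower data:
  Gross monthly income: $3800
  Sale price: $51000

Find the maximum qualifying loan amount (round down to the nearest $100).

Payment cap: 28% × $3,800 = $1,064/month.
At $20.47 per $1,000, that supports 1,064/20.47 × 1,000 ≈ $51,978 → $51,900.
LTV cap: 110% × $51,000 = $56,100 → $56,100.
Binding constraint: payment-to-income.

$51,900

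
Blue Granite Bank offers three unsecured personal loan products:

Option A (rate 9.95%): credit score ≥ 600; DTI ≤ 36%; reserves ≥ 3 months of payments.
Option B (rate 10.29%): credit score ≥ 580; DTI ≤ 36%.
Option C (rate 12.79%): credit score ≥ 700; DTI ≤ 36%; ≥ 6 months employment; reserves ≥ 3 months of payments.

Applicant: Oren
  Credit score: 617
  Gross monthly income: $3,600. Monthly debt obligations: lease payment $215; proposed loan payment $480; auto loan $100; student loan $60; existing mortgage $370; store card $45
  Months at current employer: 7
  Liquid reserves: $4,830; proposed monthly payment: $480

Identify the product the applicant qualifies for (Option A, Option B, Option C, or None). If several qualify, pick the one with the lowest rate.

Total debts = (215 + 480 + 100 + 60 + 370 + 45) = 1,270; DTI = 1,270/3,600 = 35.3%.
Reserves = 4,830/480 = 10.1 months.
Option A: score 617 ≥ 600; DTI 35.3% ≤ 36%; reserves 10.1 ≥ 3 mo → qualifies.
Option B: score 617 ≥ 580; DTI 35.3% ≤ 36% → qualifies.
Option C: score 617 < 700; DTI 35.3% ≤ 36%; employment 7 ≥ 6 mo; reserves 10.1 ≥ 3 mo → does not qualify.
Qualifying: Option A, Option B. Lowest rate is 9.95% → Option A.

Option A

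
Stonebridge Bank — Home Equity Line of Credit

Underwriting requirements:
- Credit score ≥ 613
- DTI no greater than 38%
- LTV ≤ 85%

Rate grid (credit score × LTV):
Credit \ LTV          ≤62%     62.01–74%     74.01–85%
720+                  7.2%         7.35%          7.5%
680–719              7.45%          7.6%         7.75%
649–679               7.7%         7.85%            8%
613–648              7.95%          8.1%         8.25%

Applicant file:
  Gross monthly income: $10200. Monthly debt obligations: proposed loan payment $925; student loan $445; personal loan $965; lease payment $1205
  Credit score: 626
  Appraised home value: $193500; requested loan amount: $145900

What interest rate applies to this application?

8.25%

Credit score 626 ≥ 613; Total monthly debts = (925 + 445 + 965 + 1,205) = 3,540. DTI = 3,540/10,200 = 34.7% ≤ 38%
LTV = 145,900/193,500 = 75.4% ≤ 85%
Credit 626 → row 613–648; LTV 75.4% → column 74.01–85%. Grid cell → 8.25%.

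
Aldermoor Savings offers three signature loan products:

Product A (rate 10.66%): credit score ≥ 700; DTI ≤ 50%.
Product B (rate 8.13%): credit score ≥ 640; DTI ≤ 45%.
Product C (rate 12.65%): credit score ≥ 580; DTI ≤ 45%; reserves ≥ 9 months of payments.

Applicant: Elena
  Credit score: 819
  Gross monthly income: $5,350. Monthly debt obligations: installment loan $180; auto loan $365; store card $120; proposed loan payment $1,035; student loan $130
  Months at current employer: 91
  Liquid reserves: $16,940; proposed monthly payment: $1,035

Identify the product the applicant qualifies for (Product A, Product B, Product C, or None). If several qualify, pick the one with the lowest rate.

Total debts = (180 + 365 + 120 + 1,035 + 130) = 1,830; DTI = 1,830/5,350 = 34.2%.
Reserves = 16,940/1,035 = 16.4 months.
Product A: score 819 ≥ 700; DTI 34.2% ≤ 50% → qualifies.
Product B: score 819 ≥ 640; DTI 34.2% ≤ 45% → qualifies.
Product C: score 819 ≥ 580; DTI 34.2% ≤ 45%; reserves 16.4 ≥ 9 mo → qualifies.
Qualifying: Product A, Product B, Product C. Lowest rate is 8.13% → Product B.

Product B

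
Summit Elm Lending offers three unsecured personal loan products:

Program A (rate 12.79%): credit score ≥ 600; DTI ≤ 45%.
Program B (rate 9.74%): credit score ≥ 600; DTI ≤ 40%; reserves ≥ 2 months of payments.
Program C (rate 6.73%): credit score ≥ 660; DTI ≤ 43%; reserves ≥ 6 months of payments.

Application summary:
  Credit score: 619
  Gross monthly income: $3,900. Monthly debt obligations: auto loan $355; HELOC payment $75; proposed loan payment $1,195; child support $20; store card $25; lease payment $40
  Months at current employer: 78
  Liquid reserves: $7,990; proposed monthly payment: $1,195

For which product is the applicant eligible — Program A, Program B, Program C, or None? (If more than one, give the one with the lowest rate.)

Total debts = (355 + 75 + 1,195 + 20 + 25 + 40) = 1,710; DTI = 1,710/3,900 = 43.8%.
Reserves = 7,990/1,195 = 6.7 months.
Program A: score 619 ≥ 600; DTI 43.8% ≤ 45% → qualifies.
Program B: score 619 ≥ 600; DTI 43.8% > 40%; reserves 6.7 ≥ 2 mo → does not qualify.
Program C: score 619 < 660; DTI 43.8% > 43%; reserves 6.7 ≥ 6 mo → does not qualify.

Program A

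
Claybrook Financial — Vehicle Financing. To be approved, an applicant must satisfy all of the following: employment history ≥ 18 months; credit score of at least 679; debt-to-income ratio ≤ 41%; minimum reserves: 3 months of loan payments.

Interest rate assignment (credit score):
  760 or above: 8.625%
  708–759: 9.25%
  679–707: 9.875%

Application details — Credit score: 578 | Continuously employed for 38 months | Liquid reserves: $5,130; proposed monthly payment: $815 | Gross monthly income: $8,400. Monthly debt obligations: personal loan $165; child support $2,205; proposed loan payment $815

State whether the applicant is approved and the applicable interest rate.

Credit score 578 < 679 (below minimum)
Employment 38 ≥ 18 months
Liquid reserves cover 5,130/815 = 6.3 months — ≥ 3 required
Total monthly debts = (165 + 2,205 + 815) = 3,185. DTI = 3,185/8,400 = 37.9% ≤ 41%
Not all requirements met → denied.

Denied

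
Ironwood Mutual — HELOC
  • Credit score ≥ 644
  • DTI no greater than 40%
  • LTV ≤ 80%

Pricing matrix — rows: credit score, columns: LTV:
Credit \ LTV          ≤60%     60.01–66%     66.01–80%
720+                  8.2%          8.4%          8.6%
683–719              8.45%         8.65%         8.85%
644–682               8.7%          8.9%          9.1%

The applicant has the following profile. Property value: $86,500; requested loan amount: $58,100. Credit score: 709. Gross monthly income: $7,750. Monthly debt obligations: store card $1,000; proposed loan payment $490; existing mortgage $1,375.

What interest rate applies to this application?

8.85%

Credit score 709 ≥ 644; Total monthly debts = (1,000 + 490 + 1,375) = 2,865. DTI = 2,865/7,750 = 37% ≤ 40%
LTV: 58,100 ÷ 86,500 = 67.2%, within 80% cap
Row: 709 falls in 683–719. Column: 67.2% falls in 66.01–80%. Rate = 8.85%.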